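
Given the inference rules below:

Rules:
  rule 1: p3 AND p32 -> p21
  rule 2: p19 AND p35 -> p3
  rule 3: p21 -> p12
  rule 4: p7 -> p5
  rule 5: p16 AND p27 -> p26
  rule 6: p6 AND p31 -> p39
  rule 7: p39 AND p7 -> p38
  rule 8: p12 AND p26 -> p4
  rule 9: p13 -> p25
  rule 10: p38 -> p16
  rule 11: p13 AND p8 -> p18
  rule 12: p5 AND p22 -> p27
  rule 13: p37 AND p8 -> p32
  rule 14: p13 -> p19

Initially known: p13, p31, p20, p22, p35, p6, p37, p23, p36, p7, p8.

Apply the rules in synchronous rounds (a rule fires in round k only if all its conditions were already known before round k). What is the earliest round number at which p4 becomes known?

5

Round 1 — rule 4, rule 6, rule 9, rule 11, rule 13, rule 14, derive p5, p39, p25, p18, p32, p19.
Round 2 — rule 2, rule 7, rule 12, derive p3, p38, p27.
Round 3 — rule 1, rule 10, derive p21, p16.
Round 4 — rule 3, rule 5, derive p12, p26.
Round 5 — rule 8, derive p4.
p4 first appears in round 5.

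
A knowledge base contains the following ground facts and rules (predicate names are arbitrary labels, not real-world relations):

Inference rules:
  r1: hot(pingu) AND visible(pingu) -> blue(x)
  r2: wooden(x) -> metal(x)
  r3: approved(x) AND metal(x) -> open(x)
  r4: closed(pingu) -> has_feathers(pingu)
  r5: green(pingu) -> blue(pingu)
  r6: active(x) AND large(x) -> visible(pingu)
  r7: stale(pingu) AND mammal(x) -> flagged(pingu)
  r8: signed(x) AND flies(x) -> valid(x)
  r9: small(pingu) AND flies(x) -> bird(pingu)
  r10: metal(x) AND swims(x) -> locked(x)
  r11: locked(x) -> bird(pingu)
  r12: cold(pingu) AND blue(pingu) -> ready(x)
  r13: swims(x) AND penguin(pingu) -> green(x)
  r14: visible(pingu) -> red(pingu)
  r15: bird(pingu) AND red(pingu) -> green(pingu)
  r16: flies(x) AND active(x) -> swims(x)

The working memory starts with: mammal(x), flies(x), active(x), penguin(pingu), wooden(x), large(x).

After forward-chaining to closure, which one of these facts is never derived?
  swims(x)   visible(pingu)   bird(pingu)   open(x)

[1] r2 [wooden(x) -> metal(x)]; r6 [active(x) AND large(x) -> visible(pingu)]; r16 [flies(x) AND active(x) -> swims(x)]. ⇒ new: metal(x), visible(pingu), swims(x).
[2] r10 [metal(x) AND swims(x) -> locked(x)]; r13 [swims(x) AND penguin(pingu) -> green(x)]; r14 [visible(pingu) -> red(pingu)]. ⇒ new: locked(x), green(x), red(pingu).
[3] r11 [locked(x) -> bird(pingu)]. ⇒ new: bird(pingu).
[4] r15 [bird(pingu) AND red(pingu) -> green(pingu)]. ⇒ new: green(pingu).
[5] r5 [green(pingu) -> blue(pingu)]. ⇒ new: blue(pingu).
Derived: visible(pingu) (round 1), swims(x) (round 1), bird(pingu) (round 3). open(x) never appears in any round.

open(x)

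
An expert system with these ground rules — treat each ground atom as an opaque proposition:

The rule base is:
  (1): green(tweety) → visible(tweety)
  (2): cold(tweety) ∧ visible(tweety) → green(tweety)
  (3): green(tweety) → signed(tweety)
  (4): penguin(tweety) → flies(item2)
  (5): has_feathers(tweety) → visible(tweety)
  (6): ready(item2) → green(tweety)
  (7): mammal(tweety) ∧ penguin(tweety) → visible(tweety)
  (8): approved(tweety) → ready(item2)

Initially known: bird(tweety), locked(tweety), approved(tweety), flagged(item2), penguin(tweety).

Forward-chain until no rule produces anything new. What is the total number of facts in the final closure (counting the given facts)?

10

Round 1 — (4), (8), derive flies(item2), ready(item2).
Round 2 — (6), derive green(tweety).
Round 3 — (1), (3), derive visible(tweety), signed(tweety).
Closure: {approved(tweety), bird(tweety), flagged(item2), flies(item2), green(tweety), locked(tweety), penguin(tweety), ready(item2), signed(tweety), visible(tweety)} — 10 facts.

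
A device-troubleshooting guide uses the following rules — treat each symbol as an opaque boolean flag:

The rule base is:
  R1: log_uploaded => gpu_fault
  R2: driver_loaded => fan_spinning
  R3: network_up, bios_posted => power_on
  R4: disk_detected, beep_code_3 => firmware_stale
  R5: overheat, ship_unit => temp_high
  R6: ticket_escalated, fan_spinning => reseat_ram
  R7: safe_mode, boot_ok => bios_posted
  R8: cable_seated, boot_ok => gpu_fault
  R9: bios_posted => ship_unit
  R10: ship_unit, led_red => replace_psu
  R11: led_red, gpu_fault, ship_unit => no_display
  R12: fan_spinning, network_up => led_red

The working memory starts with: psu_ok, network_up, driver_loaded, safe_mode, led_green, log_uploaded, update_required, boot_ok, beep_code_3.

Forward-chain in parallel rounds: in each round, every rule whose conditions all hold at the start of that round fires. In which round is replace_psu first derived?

Round 1 — R1, R2, R7, derive gpu_fault, fan_spinning, bios_posted.
Round 2 — R3, R9, R12, derive power_on, ship_unit, led_red.
Round 3 — R10, R11, derive replace_psu, no_display.
replace_psu first appears in round 3.

3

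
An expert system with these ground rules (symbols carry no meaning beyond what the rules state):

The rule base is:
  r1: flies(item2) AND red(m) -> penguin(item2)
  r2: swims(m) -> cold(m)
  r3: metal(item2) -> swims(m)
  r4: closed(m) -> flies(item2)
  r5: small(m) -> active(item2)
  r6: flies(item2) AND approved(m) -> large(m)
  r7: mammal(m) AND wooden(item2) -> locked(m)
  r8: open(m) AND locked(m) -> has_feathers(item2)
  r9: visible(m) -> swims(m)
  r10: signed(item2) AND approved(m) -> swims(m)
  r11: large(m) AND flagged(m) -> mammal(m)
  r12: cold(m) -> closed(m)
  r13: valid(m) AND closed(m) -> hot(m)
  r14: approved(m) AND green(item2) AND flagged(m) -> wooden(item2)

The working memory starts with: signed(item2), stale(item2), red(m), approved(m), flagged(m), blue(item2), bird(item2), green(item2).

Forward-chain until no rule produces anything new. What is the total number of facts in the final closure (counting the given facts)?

Round 1 — r10, r14, derive swims(m), wooden(item2).
Round 2 — r2, derive cold(m).
Round 3 — r12, derive closed(m).
Round 4 — r4, derive flies(item2).
Round 5 — r1, r6, derive penguin(item2), large(m).
Round 6 — r11, derive mammal(m).
Round 7 — r7, derive locked(m).
Closure: {approved(m), bird(item2), blue(item2), closed(m), cold(m), flagged(m), flies(item2), green(item2), large(m), locked(m), mammal(m), penguin(item2), red(m), signed(item2), stale(item2), swims(m), wooden(item2)} — 17 facts.

17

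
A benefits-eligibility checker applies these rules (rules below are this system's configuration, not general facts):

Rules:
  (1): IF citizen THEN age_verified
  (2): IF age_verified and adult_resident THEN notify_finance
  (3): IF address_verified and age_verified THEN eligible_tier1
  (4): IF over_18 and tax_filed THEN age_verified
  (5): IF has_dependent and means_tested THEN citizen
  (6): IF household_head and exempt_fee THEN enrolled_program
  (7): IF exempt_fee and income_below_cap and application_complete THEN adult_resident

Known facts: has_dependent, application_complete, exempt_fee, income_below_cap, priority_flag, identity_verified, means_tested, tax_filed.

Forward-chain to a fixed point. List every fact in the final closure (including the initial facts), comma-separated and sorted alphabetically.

Round 1 — (5), (7), derive citizen, adult_resident.
Round 2 — (1), derive age_verified.
Round 3 — (2), derive notify_finance.

adult_resident, age_verified, application_complete, citizen, exempt_fee, has_dependent, identity_verified, income_below_cap, means_tested, notify_finance, priority_flag, tax_filed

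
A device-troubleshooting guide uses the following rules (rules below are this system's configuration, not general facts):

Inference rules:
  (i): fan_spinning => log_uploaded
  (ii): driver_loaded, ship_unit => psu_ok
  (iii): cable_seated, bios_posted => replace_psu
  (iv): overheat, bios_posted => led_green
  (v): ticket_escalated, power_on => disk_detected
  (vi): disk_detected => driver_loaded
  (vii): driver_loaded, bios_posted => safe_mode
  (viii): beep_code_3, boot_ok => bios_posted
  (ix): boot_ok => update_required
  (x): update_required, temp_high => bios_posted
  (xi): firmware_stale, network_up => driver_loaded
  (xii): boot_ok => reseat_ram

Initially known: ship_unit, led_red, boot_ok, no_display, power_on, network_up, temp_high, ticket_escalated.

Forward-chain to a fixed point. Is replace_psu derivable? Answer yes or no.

no

[1] (v) [ticket_escalated, power_on => disk_detected]; (ix) [boot_ok => update_required]; (xii) [boot_ok => reseat_ram]. ⇒ new: disk_detected, update_required, reseat_ram.
[2] (vi) [disk_detected => driver_loaded]; (x) [update_required, temp_high => bios_posted]. ⇒ new: driver_loaded, bios_posted.
[3] (ii) [driver_loaded, ship_unit => psu_ok]; (vii) [driver_loaded, bios_posted => safe_mode]. ⇒ new: psu_ok, safe_mode.
Fixed point reached. replace_psu is concluded only by (iii); (iii) needs cable_seated (never derived).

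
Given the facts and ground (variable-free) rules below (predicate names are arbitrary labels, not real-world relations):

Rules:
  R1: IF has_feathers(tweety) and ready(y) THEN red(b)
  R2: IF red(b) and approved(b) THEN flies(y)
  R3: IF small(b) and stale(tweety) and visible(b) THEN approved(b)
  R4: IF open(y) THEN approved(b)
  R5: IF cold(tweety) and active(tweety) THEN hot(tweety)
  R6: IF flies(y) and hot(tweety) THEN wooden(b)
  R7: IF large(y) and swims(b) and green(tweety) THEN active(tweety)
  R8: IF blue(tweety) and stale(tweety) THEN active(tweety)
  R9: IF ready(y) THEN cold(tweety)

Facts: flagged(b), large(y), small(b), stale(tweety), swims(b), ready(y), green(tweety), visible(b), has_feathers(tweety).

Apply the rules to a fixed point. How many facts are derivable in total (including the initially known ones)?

16

Round 1 — R1, R3, R7, R9, derive red(b), approved(b), active(tweety), cold(tweety).
Round 2 — R2, R5, derive flies(y), hot(tweety).
Round 3 — R6, derive wooden(b).
Closure: {active(tweety), approved(b), cold(tweety), flagged(b), flies(y), green(tweety), has_feathers(tweety), hot(tweety), large(y), ready(y), red(b), small(b), stale(tweety), swims(b), visible(b), wooden(b)} — 16 facts.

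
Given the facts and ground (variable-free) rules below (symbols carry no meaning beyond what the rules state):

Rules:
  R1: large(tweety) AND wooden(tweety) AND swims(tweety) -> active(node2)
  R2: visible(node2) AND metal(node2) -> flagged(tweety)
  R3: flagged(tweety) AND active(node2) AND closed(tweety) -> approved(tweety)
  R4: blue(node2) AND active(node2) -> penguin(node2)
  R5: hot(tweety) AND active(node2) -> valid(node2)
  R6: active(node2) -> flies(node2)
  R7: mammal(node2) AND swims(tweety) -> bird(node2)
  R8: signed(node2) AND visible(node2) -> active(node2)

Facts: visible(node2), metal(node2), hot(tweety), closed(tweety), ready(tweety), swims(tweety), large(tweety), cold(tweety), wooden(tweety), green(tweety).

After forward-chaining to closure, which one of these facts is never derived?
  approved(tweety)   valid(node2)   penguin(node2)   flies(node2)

Round 1: R1 [large(tweety) AND wooden(tweety) AND swims(tweety) -> active(node2)]; R2 [visible(node2) AND metal(node2) -> flagged(tweety)]. Adds active(node2), flagged(tweety).
Round 2: R3 [flagged(tweety) AND active(node2) AND closed(tweety) -> approved(tweety)]; R5 [hot(tweety) AND active(node2) -> valid(node2)]; R6 [active(node2) -> flies(node2)]. Adds approved(tweety), valid(node2), flies(node2).
Derived: approved(tweety) (round 2), flies(node2) (round 2), valid(node2) (round 2). penguin(node2) never appears in any round.

penguin(node2)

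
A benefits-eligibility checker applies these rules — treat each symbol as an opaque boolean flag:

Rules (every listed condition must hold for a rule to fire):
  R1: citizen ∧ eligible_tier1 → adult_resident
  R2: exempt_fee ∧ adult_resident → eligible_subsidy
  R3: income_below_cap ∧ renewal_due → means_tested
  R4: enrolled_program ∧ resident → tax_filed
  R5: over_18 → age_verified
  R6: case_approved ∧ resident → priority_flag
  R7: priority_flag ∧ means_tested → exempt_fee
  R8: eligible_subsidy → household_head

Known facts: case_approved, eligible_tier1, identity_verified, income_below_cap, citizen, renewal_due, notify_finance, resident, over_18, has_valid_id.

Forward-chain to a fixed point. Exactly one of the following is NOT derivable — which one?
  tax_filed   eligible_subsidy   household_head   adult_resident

[1] R1 [citizen ∧ eligible_tier1 → adult_resident]; R3 [income_below_cap ∧ renewal_due → means_tested]; R5 [over_18 → age_verified]; R6 [case_approved ∧ resident → priority_flag]. ⇒ new: adult_resident, means_tested, age_verified, priority_flag.
[2] R7 [priority_flag ∧ means_tested → exempt_fee]. ⇒ new: exempt_fee.
[3] R2 [exempt_fee ∧ adult_resident → eligible_subsidy]. ⇒ new: eligible_subsidy.
[4] R8 [eligible_subsidy → household_head]. ⇒ new: household_head.
Derived: adult_resident (round 1), household_head (round 4), eligible_subsidy (round 3). tax_filed never appears in any round.

tax_filed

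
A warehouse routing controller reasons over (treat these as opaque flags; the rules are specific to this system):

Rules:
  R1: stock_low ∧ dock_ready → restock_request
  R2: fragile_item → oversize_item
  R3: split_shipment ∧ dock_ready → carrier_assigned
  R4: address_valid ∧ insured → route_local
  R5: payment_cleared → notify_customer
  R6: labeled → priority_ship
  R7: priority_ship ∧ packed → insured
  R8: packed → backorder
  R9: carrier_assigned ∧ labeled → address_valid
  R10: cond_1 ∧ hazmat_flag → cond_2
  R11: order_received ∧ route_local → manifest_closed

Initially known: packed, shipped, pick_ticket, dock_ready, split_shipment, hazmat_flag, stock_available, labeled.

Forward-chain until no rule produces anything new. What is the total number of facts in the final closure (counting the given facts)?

14

Round 1 — R3, R6, R8, derive carrier_assigned, priority_ship, backorder.
Round 2 — R7, R9, derive insured, address_valid.
Round 3 — R4, derive route_local.
Closure: {address_valid, backorder, carrier_assigned, dock_ready, hazmat_flag, insured, labeled, packed, pick_ticket, priority_ship, route_local, shipped, split_shipment, stock_available} — 14 facts.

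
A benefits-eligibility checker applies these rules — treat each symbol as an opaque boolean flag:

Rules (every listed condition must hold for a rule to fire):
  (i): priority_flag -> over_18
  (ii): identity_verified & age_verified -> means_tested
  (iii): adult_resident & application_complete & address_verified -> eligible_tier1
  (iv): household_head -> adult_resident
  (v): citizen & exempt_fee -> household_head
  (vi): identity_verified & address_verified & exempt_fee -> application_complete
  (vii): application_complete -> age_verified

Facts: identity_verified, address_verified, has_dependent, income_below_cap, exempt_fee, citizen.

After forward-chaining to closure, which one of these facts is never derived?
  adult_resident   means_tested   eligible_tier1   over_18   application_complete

over_18

Round 1: (v) [citizen & exempt_fee -> household_head]; (vi) [identity_verified & address_verified & exempt_fee -> application_complete]. Adds household_head, application_complete.
Round 2: (iv) [household_head -> adult_resident]; (vii) [application_complete -> age_verified]. Adds adult_resident, age_verified.
Round 3: (ii) [identity_verified & age_verified -> means_tested]; (iii) [adult_resident & application_complete & address_verified -> eligible_tier1]. Adds means_tested, eligible_tier1.
Derived: eligible_tier1 (round 3), application_complete (round 1), means_tested (round 3), adult_resident (round 2). over_18 never appears in any round.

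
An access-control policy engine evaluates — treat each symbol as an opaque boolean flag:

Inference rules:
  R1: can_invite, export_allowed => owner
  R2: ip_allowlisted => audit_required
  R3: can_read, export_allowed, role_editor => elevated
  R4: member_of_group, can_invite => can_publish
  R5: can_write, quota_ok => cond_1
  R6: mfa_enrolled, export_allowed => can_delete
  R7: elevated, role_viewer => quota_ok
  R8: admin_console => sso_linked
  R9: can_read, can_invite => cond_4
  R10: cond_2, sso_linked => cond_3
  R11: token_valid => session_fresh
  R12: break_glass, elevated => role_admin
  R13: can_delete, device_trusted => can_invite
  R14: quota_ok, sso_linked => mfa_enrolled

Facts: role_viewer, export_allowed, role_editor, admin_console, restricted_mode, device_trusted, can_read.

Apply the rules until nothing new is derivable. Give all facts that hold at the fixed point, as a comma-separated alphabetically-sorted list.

admin_console, can_delete, can_invite, can_read, cond_4, device_trusted, elevated, export_allowed, mfa_enrolled, owner, quota_ok, restricted_mode, role_editor, role_viewer, sso_linked

Round 1: R3 [can_read, export_allowed, role_editor => elevated]; R8 [admin_console => sso_linked]. Adds elevated, sso_linked.
Round 2: R7 [elevated, role_viewer => quota_ok]. Adds quota_ok.
Round 3: R14 [quota_ok, sso_linked => mfa_enrolled]. Adds mfa_enrolled.
Round 4: R6 [mfa_enrolled, export_allowed => can_delete]. Adds can_delete.
Round 5: R13 [can_delete, device_trusted => can_invite]. Adds can_invite.
Round 6: R1 [can_invite, export_allowed => owner]; R9 [can_read, can_invite => cond_4]. Adds owner, cond_4.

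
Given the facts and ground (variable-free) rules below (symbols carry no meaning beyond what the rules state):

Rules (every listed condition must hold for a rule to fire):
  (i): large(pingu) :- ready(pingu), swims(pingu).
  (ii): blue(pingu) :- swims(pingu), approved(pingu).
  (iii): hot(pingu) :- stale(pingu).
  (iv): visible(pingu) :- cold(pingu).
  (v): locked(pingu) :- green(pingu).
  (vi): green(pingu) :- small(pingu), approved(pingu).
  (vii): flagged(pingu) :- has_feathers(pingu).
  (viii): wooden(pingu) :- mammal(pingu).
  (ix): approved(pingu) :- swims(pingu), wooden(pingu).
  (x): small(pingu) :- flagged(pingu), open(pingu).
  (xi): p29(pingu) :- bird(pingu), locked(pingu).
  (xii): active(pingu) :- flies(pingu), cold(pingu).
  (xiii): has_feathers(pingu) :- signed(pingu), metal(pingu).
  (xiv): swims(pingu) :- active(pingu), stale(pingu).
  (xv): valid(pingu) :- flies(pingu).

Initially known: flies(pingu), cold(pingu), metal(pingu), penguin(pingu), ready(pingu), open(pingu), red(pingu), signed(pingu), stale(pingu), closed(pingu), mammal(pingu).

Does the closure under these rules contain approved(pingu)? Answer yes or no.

yes

[1] (iii) [hot(pingu) :- stale(pingu).]; (iv) [visible(pingu) :- cold(pingu).]; (viii) [wooden(pingu) :- mammal(pingu).]; (xii) [active(pingu) :- flies(pingu), cold(pingu).]; (xiii) [has_feathers(pingu) :- signed(pingu), metal(pingu).]; (xv) [valid(pingu) :- flies(pingu).]. ⇒ new: hot(pingu), visible(pingu), wooden(pingu), active(pingu), has_feathers(pingu), valid(pingu).
[2] (vii) [flagged(pingu) :- has_feathers(pingu).]; (xiv) [swims(pingu) :- active(pingu), stale(pingu).]. ⇒ new: flagged(pingu), swims(pingu).
[3] (i) [large(pingu) :- ready(pingu), swims(pingu).]; (ix) [approved(pingu) :- swims(pingu), wooden(pingu).]; (x) [small(pingu) :- flagged(pingu), open(pingu).]. ⇒ new: large(pingu), approved(pingu), small(pingu).
[4] (ii) [blue(pingu) :- swims(pingu), approved(pingu).]; (vi) [green(pingu) :- small(pingu), approved(pingu).]. ⇒ new: blue(pingu), green(pingu).
[5] (v) [locked(pingu) :- green(pingu).]. ⇒ new: locked(pingu).
approved(pingu) appears in round 3, so it is derivable.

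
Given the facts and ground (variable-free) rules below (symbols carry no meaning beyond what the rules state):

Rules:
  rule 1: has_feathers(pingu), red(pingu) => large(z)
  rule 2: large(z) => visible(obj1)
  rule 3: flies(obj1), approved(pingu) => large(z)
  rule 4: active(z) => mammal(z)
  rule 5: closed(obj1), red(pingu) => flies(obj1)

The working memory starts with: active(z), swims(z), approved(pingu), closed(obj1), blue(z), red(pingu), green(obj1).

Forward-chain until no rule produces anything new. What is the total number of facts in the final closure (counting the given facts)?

Round 1: rule 4 [active(z) => mammal(z)]; rule 5 [closed(obj1), red(pingu) => flies(obj1)]. New: mammal(z), flies(obj1).
Round 2: rule 3 [flies(obj1), approved(pingu) => large(z)]. New: large(z).
Round 3: rule 2 [large(z) => visible(obj1)]. New: visible(obj1).
Closure: {active(z), approved(pingu), blue(z), closed(obj1), flies(obj1), green(obj1), large(z), mammal(z), red(pingu), swims(z), visible(obj1)} — 11 facts.

11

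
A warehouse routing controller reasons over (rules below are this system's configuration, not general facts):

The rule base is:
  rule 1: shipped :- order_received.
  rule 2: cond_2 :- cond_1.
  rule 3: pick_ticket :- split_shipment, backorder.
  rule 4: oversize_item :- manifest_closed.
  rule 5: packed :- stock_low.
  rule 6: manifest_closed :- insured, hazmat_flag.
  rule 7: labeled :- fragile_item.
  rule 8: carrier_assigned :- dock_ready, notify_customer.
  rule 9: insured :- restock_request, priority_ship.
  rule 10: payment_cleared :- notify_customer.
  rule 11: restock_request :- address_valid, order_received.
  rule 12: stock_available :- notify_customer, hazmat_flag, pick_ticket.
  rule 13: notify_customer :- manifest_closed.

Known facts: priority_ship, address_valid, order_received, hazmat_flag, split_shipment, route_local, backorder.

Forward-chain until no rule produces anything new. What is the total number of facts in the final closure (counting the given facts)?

[1] rule 1 [shipped :- order_received.]; rule 3 [pick_ticket :- split_shipment, backorder.]; rule 11 [restock_request :- address_valid, order_received.]. ⇒ new: shipped, pick_ticket, restock_request.
[2] rule 9 [insured :- restock_request, priority_ship.]. ⇒ new: insured.
[3] rule 6 [manifest_closed :- insured, hazmat_flag.]. ⇒ new: manifest_closed.
[4] rule 4 [oversize_item :- manifest_closed.]; rule 13 [notify_customer :- manifest_closed.]. ⇒ new: oversize_item, notify_customer.
[5] rule 10 [payment_cleared :- notify_customer.]; rule 12 [stock_available :- notify_customer, hazmat_flag, pick_ticket.]. ⇒ new: payment_cleared, stock_available.
Closure: {address_valid, backorder, hazmat_flag, insured, manifest_closed, notify_customer, order_received, oversize_item, payment_cleared, pick_ticket, priority_ship, restock_request, route_local, shipped, split_shipment, stock_available} — 16 facts.

16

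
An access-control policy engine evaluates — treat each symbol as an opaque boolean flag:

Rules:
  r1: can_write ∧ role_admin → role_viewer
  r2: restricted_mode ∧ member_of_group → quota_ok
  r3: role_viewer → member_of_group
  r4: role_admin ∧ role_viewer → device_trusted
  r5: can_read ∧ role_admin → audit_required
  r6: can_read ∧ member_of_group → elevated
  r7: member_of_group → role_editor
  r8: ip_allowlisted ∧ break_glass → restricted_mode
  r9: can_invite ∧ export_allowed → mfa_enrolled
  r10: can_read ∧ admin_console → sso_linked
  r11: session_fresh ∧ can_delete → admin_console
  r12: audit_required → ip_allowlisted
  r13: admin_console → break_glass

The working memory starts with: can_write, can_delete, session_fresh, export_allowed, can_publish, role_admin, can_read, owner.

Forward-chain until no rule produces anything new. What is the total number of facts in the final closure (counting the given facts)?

20

Round 1: r1 [can_write ∧ role_admin → role_viewer]; r5 [can_read ∧ role_admin → audit_required]; r11 [session_fresh ∧ can_delete → admin_console]. New: role_viewer, audit_required, admin_console.
Round 2: r3 [role_viewer → member_of_group]; r4 [role_admin ∧ role_viewer → device_trusted]; r10 [can_read ∧ admin_console → sso_linked]; r12 [audit_required → ip_allowlisted]; r13 [admin_console → break_glass]. New: member_of_group, device_trusted, sso_linked, ip_allowlisted, break_glass.
Round 3: r6 [can_read ∧ member_of_group → elevated]; r7 [member_of_group → role_editor]; r8 [ip_allowlisted ∧ break_glass → restricted_mode]. New: elevated, role_editor, restricted_mode.
Round 4: r2 [restricted_mode ∧ member_of_group → quota_ok]. New: quota_ok.
Closure: {admin_console, audit_required, break_glass, can_delete, can_publish, can_read, can_write, device_trusted, elevated, export_allowed, ip_allowlisted, member_of_group, owner, quota_ok, restricted_mode, role_admin, role_editor, role_viewer, session_fresh, sso_linked} — 20 facts.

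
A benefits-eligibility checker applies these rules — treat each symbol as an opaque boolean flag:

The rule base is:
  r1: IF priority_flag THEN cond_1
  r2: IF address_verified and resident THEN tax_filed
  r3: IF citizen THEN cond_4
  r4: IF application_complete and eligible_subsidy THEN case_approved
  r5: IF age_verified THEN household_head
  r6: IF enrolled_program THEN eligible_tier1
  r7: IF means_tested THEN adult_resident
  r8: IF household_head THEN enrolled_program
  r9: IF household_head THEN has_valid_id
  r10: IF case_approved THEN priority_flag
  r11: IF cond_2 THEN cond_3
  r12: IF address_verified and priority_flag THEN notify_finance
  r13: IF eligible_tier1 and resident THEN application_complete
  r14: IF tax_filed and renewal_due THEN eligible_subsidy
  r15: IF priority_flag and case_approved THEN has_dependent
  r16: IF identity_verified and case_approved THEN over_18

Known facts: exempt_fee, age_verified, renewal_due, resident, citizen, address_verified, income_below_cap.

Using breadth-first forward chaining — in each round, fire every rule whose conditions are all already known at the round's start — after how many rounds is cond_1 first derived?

7

Round 1 — r2, r3, r5, derive tax_filed, cond_4, household_head.
Round 2 — r8, r9, r14, derive enrolled_program, has_valid_id, eligible_subsidy.
Round 3 — r6, derive eligible_tier1.
Round 4 — r13, derive application_complete.
Round 5 — r4, derive case_approved.
Round 6 — r10, derive priority_flag.
Round 7 — r1, r12, r15, derive cond_1, notify_finance, has_dependent.
cond_1 first appears in round 7.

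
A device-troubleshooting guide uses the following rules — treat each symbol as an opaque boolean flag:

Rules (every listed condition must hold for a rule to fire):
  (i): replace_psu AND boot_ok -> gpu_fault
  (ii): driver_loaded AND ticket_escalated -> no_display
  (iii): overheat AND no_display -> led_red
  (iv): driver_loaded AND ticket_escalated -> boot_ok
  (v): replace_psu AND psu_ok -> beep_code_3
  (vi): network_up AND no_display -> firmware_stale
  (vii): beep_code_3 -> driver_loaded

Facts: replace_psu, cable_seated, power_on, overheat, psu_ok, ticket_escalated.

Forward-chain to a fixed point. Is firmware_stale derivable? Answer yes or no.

no

Round 1 fires (v), giving beep_code_3.
Round 2 fires (vii), giving driver_loaded.
Round 3 fires (ii), (iv), giving no_display, boot_ok.
Round 4 fires (i), (iii), giving gpu_fault, led_red.
Fixed point reached. firmware_stale is concluded only by (vi); (vi) needs network_up (never derived).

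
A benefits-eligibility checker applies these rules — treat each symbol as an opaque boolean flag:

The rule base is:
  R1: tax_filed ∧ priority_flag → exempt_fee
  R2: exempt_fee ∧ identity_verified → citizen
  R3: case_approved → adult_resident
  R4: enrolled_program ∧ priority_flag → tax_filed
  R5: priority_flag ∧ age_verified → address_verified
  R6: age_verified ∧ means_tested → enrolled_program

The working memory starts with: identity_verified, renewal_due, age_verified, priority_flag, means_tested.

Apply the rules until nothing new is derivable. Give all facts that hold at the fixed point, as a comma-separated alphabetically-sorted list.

address_verified, age_verified, citizen, enrolled_program, exempt_fee, identity_verified, means_tested, priority_flag, renewal_due, tax_filed

Round 1: R5 [priority_flag ∧ age_verified → address_verified]; R6 [age_verified ∧ means_tested → enrolled_program]. Adds address_verified, enrolled_program.
Round 2: R4 [enrolled_program ∧ priority_flag → tax_filed]. Adds tax_filed.
Round 3: R1 [tax_filed ∧ priority_flag → exempt_fee]. Adds exempt_fee.
Round 4: R2 [exempt_fee ∧ identity_verified → citizen]. Adds citizen.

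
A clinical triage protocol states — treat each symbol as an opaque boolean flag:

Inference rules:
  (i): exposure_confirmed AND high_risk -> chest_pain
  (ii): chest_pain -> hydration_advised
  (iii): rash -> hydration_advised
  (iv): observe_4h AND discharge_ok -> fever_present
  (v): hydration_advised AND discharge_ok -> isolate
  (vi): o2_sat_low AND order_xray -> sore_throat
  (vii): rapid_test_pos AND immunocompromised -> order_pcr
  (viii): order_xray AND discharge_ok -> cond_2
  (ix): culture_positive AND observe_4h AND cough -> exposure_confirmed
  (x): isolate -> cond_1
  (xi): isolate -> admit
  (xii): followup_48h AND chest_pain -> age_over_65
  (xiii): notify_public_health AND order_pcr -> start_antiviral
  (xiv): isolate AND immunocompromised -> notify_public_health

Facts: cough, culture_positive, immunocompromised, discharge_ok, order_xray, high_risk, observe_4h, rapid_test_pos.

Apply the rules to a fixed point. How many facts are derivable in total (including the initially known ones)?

Round 1: (iv) [observe_4h AND discharge_ok -> fever_present]; (vii) [rapid_test_pos AND immunocompromised -> order_pcr]; (viii) [order_xray AND discharge_ok -> cond_2]; (ix) [culture_positive AND observe_4h AND cough -> exposure_confirmed]. New: fever_present, order_pcr, cond_2, exposure_confirmed.
Round 2: (i) [exposure_confirmed AND high_risk -> chest_pain]. New: chest_pain.
Round 3: (ii) [chest_pain -> hydration_advised]. New: hydration_advised.
Round 4: (v) [hydration_advised AND discharge_ok -> isolate]. New: isolate.
Round 5: (x) [isolate -> cond_1]; (xi) [isolate -> admit]; (xiv) [isolate AND immunocompromised -> notify_public_health]. New: cond_1, admit, notify_public_health.
Round 6: (xiii) [notify_public_health AND order_pcr -> start_antiviral]. New: start_antiviral.
Closure: {admit, chest_pain, cond_1, cond_2, cough, culture_positive, discharge_ok, exposure_confirmed, fever_present, high_risk, hydration_advised, immunocompromised, isolate, notify_public_health, observe_4h, order_pcr, order_xray, rapid_test_pos, start_antiviral} — 19 facts.

19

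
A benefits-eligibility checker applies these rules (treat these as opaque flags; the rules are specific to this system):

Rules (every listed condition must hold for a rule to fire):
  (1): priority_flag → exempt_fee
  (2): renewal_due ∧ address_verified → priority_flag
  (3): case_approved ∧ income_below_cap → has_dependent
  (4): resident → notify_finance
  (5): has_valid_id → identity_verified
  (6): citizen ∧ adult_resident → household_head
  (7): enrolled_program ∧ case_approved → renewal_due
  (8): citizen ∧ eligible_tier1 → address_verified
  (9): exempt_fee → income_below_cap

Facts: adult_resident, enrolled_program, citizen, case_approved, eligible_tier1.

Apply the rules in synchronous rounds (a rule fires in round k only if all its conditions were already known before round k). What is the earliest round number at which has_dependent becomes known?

[1] (6) [citizen ∧ adult_resident → household_head]; (7) [enrolled_program ∧ case_approved → renewal_due]; (8) [citizen ∧ eligible_tier1 → address_verified]. ⇒ new: household_head, renewal_due, address_verified.
[2] (2) [renewal_due ∧ address_verified → priority_flag]. ⇒ new: priority_flag.
[3] (1) [priority_flag → exempt_fee]. ⇒ new: exempt_fee.
[4] (9) [exempt_fee → income_below_cap]. ⇒ new: income_below_cap.
[5] (3) [case_approved ∧ income_below_cap → has_dependent]. ⇒ new: has_dependent.
has_dependent first appears in round 5.

5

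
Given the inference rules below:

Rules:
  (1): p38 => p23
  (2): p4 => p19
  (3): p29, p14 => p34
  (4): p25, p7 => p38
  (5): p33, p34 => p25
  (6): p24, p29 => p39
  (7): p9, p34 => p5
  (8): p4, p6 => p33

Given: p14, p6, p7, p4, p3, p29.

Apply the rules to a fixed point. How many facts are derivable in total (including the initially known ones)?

[1] (2) [p4 => p19]; (3) [p29, p14 => p34]; (8) [p4, p6 => p33]. ⇒ new: p19, p34, p33.
[2] (5) [p33, p34 => p25]. ⇒ new: p25.
[3] (4) [p25, p7 => p38]. ⇒ new: p38.
[4] (1) [p38 => p23]. ⇒ new: p23.
Closure: {p14, p19, p23, p25, p29, p3, p33, p34, p38, p4, p6, p7} — 12 facts.

12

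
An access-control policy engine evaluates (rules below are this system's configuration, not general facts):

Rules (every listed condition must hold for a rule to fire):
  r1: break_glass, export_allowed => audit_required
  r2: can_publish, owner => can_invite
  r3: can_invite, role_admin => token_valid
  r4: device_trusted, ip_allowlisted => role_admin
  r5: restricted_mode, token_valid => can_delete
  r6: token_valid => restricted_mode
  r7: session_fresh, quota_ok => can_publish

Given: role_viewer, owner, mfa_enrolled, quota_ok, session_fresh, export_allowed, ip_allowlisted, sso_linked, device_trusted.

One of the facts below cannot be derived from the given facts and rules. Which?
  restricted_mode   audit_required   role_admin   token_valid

audit_required

Round 1: r4 [device_trusted, ip_allowlisted => role_admin]; r7 [session_fresh, quota_ok => can_publish]. Adds role_admin, can_publish.
Round 2: r2 [can_publish, owner => can_invite]. Adds can_invite.
Round 3: r3 [can_invite, role_admin => token_valid]. Adds token_valid.
Round 4: r6 [token_valid => restricted_mode]. Adds restricted_mode.
Round 5: r5 [restricted_mode, token_valid => can_delete]. Adds can_delete.
Derived: token_valid (round 3), restricted_mode (round 4), role_admin (round 1). audit_required never appears in any round.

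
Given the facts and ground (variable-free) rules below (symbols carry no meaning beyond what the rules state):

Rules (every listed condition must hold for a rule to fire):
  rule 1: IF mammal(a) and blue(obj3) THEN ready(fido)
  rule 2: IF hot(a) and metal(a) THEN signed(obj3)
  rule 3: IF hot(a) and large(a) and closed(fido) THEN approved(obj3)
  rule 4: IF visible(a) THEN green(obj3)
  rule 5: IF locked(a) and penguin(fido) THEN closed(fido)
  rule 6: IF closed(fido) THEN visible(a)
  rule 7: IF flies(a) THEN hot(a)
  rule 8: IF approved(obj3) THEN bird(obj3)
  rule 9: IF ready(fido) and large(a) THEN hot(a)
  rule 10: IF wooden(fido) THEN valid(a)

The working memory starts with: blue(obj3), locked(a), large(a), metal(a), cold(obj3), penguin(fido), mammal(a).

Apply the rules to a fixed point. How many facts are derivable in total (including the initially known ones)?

Round 1: rule 1 [IF mammal(a) and blue(obj3) THEN ready(fido)]; rule 5 [IF locked(a) and penguin(fido) THEN closed(fido)]. Adds ready(fido), closed(fido).
Round 2: rule 6 [IF closed(fido) THEN visible(a)]; rule 9 [IF ready(fido) and large(a) THEN hot(a)]. Adds visible(a), hot(a).
Round 3: rule 2 [IF hot(a) and metal(a) THEN signed(obj3)]; rule 3 [IF hot(a) and large(a) and closed(fido) THEN approved(obj3)]; rule 4 [IF visible(a) THEN green(obj3)]. Adds signed(obj3), approved(obj3), green(obj3).
Round 4: rule 8 [IF approved(obj3) THEN bird(obj3)]. Adds bird(obj3).
Closure: {approved(obj3), bird(obj3), blue(obj3), closed(fido), cold(obj3), green(obj3), hot(a), large(a), locked(a), mammal(a), metal(a), penguin(fido), ready(fido), signed(obj3), visible(a)} — 15 facts.

15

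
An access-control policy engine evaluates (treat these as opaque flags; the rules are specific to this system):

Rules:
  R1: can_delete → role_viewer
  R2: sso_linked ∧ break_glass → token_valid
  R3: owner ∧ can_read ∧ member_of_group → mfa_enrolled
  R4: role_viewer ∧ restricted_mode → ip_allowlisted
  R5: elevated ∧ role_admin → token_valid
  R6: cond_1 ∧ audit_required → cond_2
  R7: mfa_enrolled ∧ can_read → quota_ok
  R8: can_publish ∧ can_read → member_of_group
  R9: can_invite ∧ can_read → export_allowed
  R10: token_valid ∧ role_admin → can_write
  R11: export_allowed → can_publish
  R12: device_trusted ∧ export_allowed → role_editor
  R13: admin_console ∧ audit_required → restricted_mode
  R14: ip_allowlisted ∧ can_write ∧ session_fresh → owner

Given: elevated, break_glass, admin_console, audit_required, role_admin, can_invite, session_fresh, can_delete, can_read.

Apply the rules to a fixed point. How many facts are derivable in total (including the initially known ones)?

20

[1] R1 [can_delete → role_viewer]; R5 [elevated ∧ role_admin → token_valid]; R9 [can_invite ∧ can_read → export_allowed]; R13 [admin_console ∧ audit_required → restricted_mode]. ⇒ new: role_viewer, token_valid, export_allowed, restricted_mode.
[2] R4 [role_viewer ∧ restricted_mode → ip_allowlisted]; R10 [token_valid ∧ role_admin → can_write]; R11 [export_allowed → can_publish]. ⇒ new: ip_allowlisted, can_write, can_publish.
[3] R8 [can_publish ∧ can_read → member_of_group]; R14 [ip_allowlisted ∧ can_write ∧ session_fresh → owner]. ⇒ new: member_of_group, owner.
[4] R3 [owner ∧ can_read ∧ member_of_group → mfa_enrolled]. ⇒ new: mfa_enrolled.
[5] R7 [mfa_enrolled ∧ can_read → quota_ok]. ⇒ new: quota_ok.
Closure: {admin_console, audit_required, break_glass, can_delete, can_invite, can_publish, can_read, can_write, elevated, export_allowed, ip_allowlisted, member_of_group, mfa_enrolled, owner, quota_ok, restricted_mode, role_admin, role_viewer, session_fresh, token_valid} — 20 facts.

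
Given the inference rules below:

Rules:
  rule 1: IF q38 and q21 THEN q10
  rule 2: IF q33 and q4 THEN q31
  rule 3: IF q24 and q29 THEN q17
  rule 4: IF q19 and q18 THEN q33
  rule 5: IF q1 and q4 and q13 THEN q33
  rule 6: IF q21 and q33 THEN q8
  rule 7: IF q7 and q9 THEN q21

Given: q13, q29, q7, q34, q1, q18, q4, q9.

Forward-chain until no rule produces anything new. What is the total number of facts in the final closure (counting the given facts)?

12

Round 1: rule 5 [IF q1 and q4 and q13 THEN q33]; rule 7 [IF q7 and q9 THEN q21]. Adds q33, q21.
Round 2: rule 2 [IF q33 and q4 THEN q31]; rule 6 [IF q21 and q33 THEN q8]. Adds q31, q8.
Closure: {q1, q13, q18, q21, q29, q31, q33, q34, q4, q7, q8, q9} — 12 facts.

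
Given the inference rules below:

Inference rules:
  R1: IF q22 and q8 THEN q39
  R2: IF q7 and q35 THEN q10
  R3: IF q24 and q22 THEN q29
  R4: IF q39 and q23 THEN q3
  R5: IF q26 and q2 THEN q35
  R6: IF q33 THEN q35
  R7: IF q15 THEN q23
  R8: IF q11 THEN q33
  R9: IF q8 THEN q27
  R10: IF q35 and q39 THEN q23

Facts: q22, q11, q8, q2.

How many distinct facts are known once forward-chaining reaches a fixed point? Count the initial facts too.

10

Round 1 — R1, R8, R9, derive q39, q33, q27.
Round 2 — R6, derive q35.
Round 3 — R10, derive q23.
Round 4 — R4, derive q3.
Closure: {q11, q2, q22, q23, q27, q3, q33, q35, q39, q8} — 10 facts.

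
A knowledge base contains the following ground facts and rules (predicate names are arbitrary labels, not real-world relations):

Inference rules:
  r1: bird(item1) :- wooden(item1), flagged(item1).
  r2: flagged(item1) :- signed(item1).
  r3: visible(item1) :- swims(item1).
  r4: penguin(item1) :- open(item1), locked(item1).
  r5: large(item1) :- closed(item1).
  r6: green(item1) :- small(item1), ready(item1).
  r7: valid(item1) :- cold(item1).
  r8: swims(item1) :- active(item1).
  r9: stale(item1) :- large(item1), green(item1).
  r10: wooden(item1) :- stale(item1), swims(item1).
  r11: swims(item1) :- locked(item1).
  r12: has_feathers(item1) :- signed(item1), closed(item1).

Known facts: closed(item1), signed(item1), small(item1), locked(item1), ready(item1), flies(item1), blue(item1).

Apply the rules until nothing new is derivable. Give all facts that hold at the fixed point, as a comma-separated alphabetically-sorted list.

Round 1: r2 [flagged(item1) :- signed(item1).]; r5 [large(item1) :- closed(item1).]; r6 [green(item1) :- small(item1), ready(item1).]; r11 [swims(item1) :- locked(item1).]; r12 [has_feathers(item1) :- signed(item1), closed(item1).]. New: flagged(item1), large(item1), green(item1), swims(item1), has_feathers(item1).
Round 2: r3 [visible(item1) :- swims(item1).]; r9 [stale(item1) :- large(item1), green(item1).]. New: visible(item1), stale(item1).
Round 3: r10 [wooden(item1) :- stale(item1), swims(item1).]. New: wooden(item1).
Round 4: r1 [bird(item1) :- wooden(item1), flagged(item1).]. New: bird(item1).

bird(item1), blue(item1), closed(item1), flagged(item1), flies(item1), green(item1), has_feathers(item1), large(item1), locked(item1), ready(item1), signed(item1), small(item1), stale(item1), swims(item1), visible(item1), wooden(item1)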